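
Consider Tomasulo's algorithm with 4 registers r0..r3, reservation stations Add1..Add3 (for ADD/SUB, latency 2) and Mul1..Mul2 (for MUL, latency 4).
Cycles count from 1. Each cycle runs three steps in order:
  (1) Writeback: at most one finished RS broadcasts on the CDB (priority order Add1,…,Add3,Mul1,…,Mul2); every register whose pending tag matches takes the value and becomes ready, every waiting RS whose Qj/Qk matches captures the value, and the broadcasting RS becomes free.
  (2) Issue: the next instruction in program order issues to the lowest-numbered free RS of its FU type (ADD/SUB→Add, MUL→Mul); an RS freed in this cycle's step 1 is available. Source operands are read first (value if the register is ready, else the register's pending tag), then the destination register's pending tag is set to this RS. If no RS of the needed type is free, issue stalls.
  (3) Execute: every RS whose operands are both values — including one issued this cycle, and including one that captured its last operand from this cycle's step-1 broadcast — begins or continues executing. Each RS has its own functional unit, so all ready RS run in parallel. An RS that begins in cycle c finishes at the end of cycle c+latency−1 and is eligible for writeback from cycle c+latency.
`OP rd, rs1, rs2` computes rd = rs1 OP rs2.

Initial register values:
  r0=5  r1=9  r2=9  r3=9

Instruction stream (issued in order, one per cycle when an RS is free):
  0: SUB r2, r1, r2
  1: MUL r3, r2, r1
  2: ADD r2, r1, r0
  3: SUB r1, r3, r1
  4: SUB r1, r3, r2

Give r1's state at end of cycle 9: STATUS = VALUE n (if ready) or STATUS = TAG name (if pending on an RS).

STATUS = VALUE -14

c1: issue SUB r2<-Add1 | r0:5,r1:9,r2:Add1,r3:9
c2: issue MUL r3<-Mul1 | r0:5,r1:9,r2:Add1,r3:Mul1
c3: CDB Add1=0; issue ADD r2<-Add1 | r0:5,r1:9,r2:Add1,r3:Mul1
c4: issue SUB r1<-Add2 | r0:5,r1:Add2,r2:Add1,r3:Mul1
c5: CDB Add1=14; issue SUB r1<-Add1 | r0:5,r1:Add1,r2:14,r3:Mul1
c6: - | r0:5,r1:Add1,r2:14,r3:Mul1
c7: CDB Mul1=0 | r0:5,r1:Add1,r2:14,r3:0
c8: - | r0:5,r1:Add1,r2:14,r3:0
c9: CDB Add1=-14 | r0:5,r1:-14,r2:14,r3:0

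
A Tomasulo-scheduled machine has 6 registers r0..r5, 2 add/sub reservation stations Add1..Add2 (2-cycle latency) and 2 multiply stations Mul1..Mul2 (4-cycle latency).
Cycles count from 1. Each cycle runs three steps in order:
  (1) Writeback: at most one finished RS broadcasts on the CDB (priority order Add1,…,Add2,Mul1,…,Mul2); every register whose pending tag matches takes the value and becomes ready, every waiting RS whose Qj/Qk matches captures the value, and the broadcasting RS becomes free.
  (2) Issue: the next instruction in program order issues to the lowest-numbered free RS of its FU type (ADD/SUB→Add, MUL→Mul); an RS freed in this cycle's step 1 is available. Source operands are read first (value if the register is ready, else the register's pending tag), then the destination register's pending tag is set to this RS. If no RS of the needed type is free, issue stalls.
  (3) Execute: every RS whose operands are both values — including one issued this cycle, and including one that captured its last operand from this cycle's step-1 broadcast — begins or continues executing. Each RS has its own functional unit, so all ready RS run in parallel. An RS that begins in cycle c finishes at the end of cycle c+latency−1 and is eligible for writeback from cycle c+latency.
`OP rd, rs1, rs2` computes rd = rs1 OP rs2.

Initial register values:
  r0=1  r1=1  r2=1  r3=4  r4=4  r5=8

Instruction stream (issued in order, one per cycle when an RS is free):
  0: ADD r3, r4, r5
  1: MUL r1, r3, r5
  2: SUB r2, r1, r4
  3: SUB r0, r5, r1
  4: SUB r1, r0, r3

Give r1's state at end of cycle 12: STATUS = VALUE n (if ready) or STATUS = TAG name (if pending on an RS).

STATUS = VALUE -100

  c1: issue ADD r3<-Add1  regs: r0:1,r1:1,r2:1,r3:Add1,r4:4,r5:8
  c2: issue MUL r1<-Mul1  regs: r0:1,r1:Mul1,r2:1,r3:Add1,r4:4,r5:8
  c3: CDB Add1=12; issue SUB r2<-Add1  regs: r0:1,r1:Mul1,r2:Add1,r3:12,r4:4,r5:8
  c4: issue SUB r0<-Add2  regs: r0:Add2,r1:Mul1,r2:Add1,r3:12,r4:4,r5:8
  c5: stall  regs: r0:Add2,r1:Mul1,r2:Add1,r3:12,r4:4,r5:8
  c6: stall  regs: r0:Add2,r1:Mul1,r2:Add1,r3:12,r4:4,r5:8
  c7: CDB Mul1=96; stall  regs: r0:Add2,r1:96,r2:Add1,r3:12,r4:4,r5:8
  c8: stall  regs: r0:Add2,r1:96,r2:Add1,r3:12,r4:4,r5:8
  c9: CDB Add1=92; issue SUB r1<-Add1  regs: r0:Add2,r1:Add1,r2:92,r3:12,r4:4,r5:8
  c10: CDB Add2=-88  regs: r0:-88,r1:Add1,r2:92,r3:12,r4:4,r5:8
  c11: -  regs: r0:-88,r1:Add1,r2:92,r3:12,r4:4,r5:8
  c12: CDB Add1=-100  regs: r0:-88,r1:-100,r2:92,r3:12,r4:4,r5:8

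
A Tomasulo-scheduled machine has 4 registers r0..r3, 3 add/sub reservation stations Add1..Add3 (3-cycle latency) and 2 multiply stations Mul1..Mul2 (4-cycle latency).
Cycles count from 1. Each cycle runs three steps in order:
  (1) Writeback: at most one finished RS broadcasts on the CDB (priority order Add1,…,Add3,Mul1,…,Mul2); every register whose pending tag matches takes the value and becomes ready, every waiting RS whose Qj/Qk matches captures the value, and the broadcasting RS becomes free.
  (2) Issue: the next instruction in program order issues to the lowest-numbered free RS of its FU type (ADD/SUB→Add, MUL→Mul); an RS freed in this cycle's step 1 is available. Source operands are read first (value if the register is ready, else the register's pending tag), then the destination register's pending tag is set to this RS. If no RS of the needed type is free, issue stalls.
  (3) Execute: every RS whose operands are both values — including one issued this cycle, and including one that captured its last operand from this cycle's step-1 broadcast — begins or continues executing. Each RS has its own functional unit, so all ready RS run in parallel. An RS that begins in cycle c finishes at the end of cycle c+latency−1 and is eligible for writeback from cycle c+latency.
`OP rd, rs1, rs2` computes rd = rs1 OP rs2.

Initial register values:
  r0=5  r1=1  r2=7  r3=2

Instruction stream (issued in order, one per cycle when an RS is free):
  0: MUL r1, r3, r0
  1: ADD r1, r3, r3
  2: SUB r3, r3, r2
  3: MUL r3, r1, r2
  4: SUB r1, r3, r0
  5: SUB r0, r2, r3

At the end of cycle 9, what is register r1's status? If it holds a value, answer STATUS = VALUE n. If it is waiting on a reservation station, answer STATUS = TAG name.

  c1: issue MUL r1<-Mul1  regs: r0:5,r1:Mul1,r2:7,r3:2
  c2: issue ADD r1<-Add1  regs: r0:5,r1:Add1,r2:7,r3:2
  c3: issue SUB r3<-Add2  regs: r0:5,r1:Add1,r2:7,r3:Add2
  c4: issue MUL r3<-Mul2  regs: r0:5,r1:Add1,r2:7,r3:Mul2
  c5: CDB Add1=4; issue SUB r1<-Add1  regs: r0:5,r1:Add1,r2:7,r3:Mul2
  c6: CDB Add2=-5; issue SUB r0<-Add2  regs: r0:Add2,r1:Add1,r2:7,r3:Mul2
  c7: CDB Mul1=10  regs: r0:Add2,r1:Add1,r2:7,r3:Mul2
  c8: -  regs: r0:Add2,r1:Add1,r2:7,r3:Mul2
  c9: CDB Mul2=28  regs: r0:Add2,r1:Add1,r2:7,r3:28

STATUS = TAG Add1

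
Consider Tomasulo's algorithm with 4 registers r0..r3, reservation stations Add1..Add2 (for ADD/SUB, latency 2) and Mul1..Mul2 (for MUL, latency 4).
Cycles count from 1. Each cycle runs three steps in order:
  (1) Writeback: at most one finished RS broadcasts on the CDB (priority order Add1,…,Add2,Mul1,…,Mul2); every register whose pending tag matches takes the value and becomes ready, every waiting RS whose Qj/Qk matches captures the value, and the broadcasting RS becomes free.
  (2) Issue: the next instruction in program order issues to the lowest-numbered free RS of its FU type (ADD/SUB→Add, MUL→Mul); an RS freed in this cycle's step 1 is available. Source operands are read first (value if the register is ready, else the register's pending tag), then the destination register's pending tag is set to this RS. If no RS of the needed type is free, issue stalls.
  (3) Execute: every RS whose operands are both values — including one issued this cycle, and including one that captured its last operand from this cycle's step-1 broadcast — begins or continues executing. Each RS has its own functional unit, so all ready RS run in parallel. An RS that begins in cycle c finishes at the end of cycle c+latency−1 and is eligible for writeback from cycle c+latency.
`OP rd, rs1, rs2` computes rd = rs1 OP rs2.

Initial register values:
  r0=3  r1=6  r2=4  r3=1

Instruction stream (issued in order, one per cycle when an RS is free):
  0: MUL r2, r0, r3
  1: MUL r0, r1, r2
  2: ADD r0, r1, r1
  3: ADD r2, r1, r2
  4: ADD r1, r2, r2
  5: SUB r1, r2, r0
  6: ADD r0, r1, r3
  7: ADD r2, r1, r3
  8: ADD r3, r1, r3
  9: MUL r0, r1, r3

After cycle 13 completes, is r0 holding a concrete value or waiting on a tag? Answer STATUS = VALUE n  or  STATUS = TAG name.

  c1: issue MUL r2<-Mul1  regs: r0:3,r1:6,r2:Mul1,r3:1
  c2: issue MUL r0<-Mul2  regs: r0:Mul2,r1:6,r2:Mul1,r3:1
  c3: issue ADD r0<-Add1  regs: r0:Add1,r1:6,r2:Mul1,r3:1
  c4: issue ADD r2<-Add2  regs: r0:Add1,r1:6,r2:Add2,r3:1
  c5: CDB Add1=12; issue ADD r1<-Add1  regs: r0:12,r1:Add1,r2:Add2,r3:1
  c6: CDB Mul1=3; stall  regs: r0:12,r1:Add1,r2:Add2,r3:1
  c7: stall  regs: r0:12,r1:Add1,r2:Add2,r3:1
  c8: CDB Add2=9; issue SUB r1<-Add2  regs: r0:12,r1:Add2,r2:9,r3:1
  c9: stall  regs: r0:12,r1:Add2,r2:9,r3:1
  c10: CDB Add1=18; issue ADD r0<-Add1  regs: r0:Add1,r1:Add2,r2:9,r3:1
  c11: CDB Add2=-3; issue ADD r2<-Add2  regs: r0:Add1,r1:-3,r2:Add2,r3:1
  c12: CDB Mul2=18; stall  regs: r0:Add1,r1:-3,r2:Add2,r3:1
  c13: CDB Add1=-2; issue ADD r3<-Add1  regs: r0:-2,r1:-3,r2:Add2,r3:Add1

STATUS = VALUE -2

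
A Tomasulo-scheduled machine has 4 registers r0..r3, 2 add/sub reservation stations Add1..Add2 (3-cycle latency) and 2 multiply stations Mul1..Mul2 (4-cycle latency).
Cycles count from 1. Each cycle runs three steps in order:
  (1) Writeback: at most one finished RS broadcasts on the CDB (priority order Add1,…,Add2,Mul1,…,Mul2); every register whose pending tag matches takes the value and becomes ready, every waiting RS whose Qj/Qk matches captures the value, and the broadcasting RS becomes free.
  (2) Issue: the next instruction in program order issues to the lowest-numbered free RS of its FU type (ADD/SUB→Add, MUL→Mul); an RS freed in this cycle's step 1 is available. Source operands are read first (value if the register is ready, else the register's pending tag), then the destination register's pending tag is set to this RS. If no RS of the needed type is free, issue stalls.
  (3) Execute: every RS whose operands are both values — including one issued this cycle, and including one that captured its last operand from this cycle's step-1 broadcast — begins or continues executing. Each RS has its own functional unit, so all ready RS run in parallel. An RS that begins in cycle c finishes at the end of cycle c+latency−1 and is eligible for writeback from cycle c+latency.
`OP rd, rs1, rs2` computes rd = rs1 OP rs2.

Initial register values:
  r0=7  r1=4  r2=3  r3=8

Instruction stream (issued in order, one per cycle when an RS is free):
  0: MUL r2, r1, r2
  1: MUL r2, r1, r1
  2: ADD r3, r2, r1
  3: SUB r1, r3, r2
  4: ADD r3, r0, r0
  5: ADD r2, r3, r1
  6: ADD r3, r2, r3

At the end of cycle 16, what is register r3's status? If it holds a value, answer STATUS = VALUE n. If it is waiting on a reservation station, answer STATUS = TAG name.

cycle 1: issue MUL r2<-Mul1 // r0:7,r1:4,r2:Mul1,r3:8
cycle 2: issue MUL r2<-Mul2 // r0:7,r1:4,r2:Mul2,r3:8
cycle 3: issue ADD r3<-Add1 // r0:7,r1:4,r2:Mul2,r3:Add1
cycle 4: issue SUB r1<-Add2 // r0:7,r1:Add2,r2:Mul2,r3:Add1
cycle 5: CDB Mul1=12; stall // r0:7,r1:Add2,r2:Mul2,r3:Add1
cycle 6: CDB Mul2=16; stall // r0:7,r1:Add2,r2:16,r3:Add1
cycle 7: stall // r0:7,r1:Add2,r2:16,r3:Add1
cycle 8: stall // r0:7,r1:Add2,r2:16,r3:Add1
cycle 9: CDB Add1=20; issue ADD r3<-Add1 // r0:7,r1:Add2,r2:16,r3:Add1
cycle 10: stall // r0:7,r1:Add2,r2:16,r3:Add1
cycle 11: stall // r0:7,r1:Add2,r2:16,r3:Add1
cycle 12: CDB Add1=14; issue ADD r2<-Add1 // r0:7,r1:Add2,r2:Add1,r3:14
cycle 13: CDB Add2=4; issue ADD r3<-Add2 // r0:7,r1:4,r2:Add1,r3:Add2
cycle 14: - // r0:7,r1:4,r2:Add1,r3:Add2
cycle 15: - // r0:7,r1:4,r2:Add1,r3:Add2
cycle 16: CDB Add1=18 // r0:7,r1:4,r2:18,r3:Add2

STATUS = TAG Add2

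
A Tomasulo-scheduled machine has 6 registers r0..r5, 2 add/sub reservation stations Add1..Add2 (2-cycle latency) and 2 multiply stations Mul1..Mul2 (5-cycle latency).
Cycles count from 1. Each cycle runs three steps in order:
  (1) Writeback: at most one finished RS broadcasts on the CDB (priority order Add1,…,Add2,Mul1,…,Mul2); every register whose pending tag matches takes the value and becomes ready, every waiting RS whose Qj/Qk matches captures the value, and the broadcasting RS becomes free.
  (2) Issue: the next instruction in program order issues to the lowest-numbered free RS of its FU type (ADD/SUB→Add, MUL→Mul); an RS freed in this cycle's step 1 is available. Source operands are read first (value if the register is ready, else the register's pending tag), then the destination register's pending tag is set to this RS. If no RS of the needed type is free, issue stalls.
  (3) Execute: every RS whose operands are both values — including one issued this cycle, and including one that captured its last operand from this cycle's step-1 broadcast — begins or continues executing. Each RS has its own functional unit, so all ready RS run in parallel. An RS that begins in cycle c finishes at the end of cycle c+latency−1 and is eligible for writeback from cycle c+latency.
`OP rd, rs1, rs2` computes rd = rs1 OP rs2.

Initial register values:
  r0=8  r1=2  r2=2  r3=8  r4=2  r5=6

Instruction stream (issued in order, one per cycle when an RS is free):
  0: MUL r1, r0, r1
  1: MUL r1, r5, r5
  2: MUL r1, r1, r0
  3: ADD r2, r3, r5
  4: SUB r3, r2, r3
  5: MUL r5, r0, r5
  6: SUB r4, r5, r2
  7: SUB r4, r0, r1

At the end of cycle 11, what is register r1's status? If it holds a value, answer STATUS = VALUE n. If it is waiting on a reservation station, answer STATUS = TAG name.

STATUS = TAG Mul1

  c1: issue MUL r1<-Mul1  regs: r0:8,r1:Mul1,r2:2,r3:8,r4:2,r5:6
  c2: issue MUL r1<-Mul2  regs: r0:8,r1:Mul2,r2:2,r3:8,r4:2,r5:6
  c3: stall  regs: r0:8,r1:Mul2,r2:2,r3:8,r4:2,r5:6
  c4: stall  regs: r0:8,r1:Mul2,r2:2,r3:8,r4:2,r5:6
  c5: stall  regs: r0:8,r1:Mul2,r2:2,r3:8,r4:2,r5:6
  c6: CDB Mul1=16; issue MUL r1<-Mul1  regs: r0:8,r1:Mul1,r2:2,r3:8,r4:2,r5:6
  c7: CDB Mul2=36; issue ADD r2<-Add1  regs: r0:8,r1:Mul1,r2:Add1,r3:8,r4:2,r5:6
  c8: issue SUB r3<-Add2  regs: r0:8,r1:Mul1,r2:Add1,r3:Add2,r4:2,r5:6
  c9: CDB Add1=14; issue MUL r5<-Mul2  regs: r0:8,r1:Mul1,r2:14,r3:Add2,r4:2,r5:Mul2
  c10: issue SUB r4<-Add1  regs: r0:8,r1:Mul1,r2:14,r3:Add2,r4:Add1,r5:Mul2
  c11: CDB Add2=6; issue SUB r4<-Add2  regs: r0:8,r1:Mul1,r2:14,r3:6,r4:Add2,r5:Mul2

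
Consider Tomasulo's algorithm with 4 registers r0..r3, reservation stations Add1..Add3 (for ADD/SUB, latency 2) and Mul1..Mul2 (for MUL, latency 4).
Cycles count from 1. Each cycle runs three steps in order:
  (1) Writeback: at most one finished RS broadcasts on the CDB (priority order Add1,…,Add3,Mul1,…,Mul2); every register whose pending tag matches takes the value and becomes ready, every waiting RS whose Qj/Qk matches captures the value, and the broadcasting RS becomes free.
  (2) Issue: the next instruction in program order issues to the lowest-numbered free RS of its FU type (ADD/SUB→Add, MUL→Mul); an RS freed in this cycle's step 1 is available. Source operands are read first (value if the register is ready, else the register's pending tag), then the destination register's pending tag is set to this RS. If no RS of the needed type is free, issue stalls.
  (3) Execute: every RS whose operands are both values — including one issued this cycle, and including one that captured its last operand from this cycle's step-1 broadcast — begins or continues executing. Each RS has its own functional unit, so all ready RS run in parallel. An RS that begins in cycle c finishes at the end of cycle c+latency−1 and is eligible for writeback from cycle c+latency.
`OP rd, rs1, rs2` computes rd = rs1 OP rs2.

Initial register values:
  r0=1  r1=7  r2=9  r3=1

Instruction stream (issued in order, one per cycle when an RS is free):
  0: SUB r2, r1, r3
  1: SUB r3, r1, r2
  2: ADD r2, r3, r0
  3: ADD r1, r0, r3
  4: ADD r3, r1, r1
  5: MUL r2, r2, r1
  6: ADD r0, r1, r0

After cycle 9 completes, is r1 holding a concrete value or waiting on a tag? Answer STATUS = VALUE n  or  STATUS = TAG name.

c1: issue SUB r2<-Add1 | r0:1,r1:7,r2:Add1,r3:1
c2: issue SUB r3<-Add2 | r0:1,r1:7,r2:Add1,r3:Add2
c3: CDB Add1=6; issue ADD r2<-Add1 | r0:1,r1:7,r2:Add1,r3:Add2
c4: issue ADD r1<-Add3 | r0:1,r1:Add3,r2:Add1,r3:Add2
c5: CDB Add2=1; issue ADD r3<-Add2 | r0:1,r1:Add3,r2:Add1,r3:Add2
c6: issue MUL r2<-Mul1 | r0:1,r1:Add3,r2:Mul1,r3:Add2
c7: CDB Add1=2; issue ADD r0<-Add1 | r0:Add1,r1:Add3,r2:Mul1,r3:Add2
c8: CDB Add3=2 | r0:Add1,r1:2,r2:Mul1,r3:Add2
c9: - | r0:Add1,r1:2,r2:Mul1,r3:Add2

STATUS = VALUE 2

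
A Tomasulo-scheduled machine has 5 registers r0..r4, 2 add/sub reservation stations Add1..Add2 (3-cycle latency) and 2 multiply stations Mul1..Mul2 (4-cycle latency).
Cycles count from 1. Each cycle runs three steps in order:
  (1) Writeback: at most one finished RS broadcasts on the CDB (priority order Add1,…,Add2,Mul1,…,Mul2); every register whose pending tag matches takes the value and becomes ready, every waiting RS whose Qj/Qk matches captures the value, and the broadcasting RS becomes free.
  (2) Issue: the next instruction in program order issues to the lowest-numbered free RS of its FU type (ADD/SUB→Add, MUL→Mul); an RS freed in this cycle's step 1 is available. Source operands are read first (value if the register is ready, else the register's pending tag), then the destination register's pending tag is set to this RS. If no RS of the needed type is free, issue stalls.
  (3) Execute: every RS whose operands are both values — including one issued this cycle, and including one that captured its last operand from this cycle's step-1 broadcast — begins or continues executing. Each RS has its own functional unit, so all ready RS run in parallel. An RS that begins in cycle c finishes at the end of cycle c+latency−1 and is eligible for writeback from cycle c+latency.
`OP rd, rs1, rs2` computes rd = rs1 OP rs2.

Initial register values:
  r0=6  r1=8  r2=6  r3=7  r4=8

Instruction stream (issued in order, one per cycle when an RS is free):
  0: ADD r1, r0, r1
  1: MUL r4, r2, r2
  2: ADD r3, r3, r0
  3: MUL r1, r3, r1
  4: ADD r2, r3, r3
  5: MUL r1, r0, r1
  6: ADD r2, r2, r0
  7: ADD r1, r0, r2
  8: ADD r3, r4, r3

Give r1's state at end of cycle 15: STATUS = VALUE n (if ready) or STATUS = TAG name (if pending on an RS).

cycle 1: issue ADD r1<-Add1 // r0:6,r1:Add1,r2:6,r3:7,r4:8
cycle 2: issue MUL r4<-Mul1 // r0:6,r1:Add1,r2:6,r3:7,r4:Mul1
cycle 3: issue ADD r3<-Add2 // r0:6,r1:Add1,r2:6,r3:Add2,r4:Mul1
cycle 4: CDB Add1=14; issue MUL r1<-Mul2 // r0:6,r1:Mul2,r2:6,r3:Add2,r4:Mul1
cycle 5: issue ADD r2<-Add1 // r0:6,r1:Mul2,r2:Add1,r3:Add2,r4:Mul1
cycle 6: CDB Add2=13; stall // r0:6,r1:Mul2,r2:Add1,r3:13,r4:Mul1
cycle 7: CDB Mul1=36; issue MUL r1<-Mul1 // r0:6,r1:Mul1,r2:Add1,r3:13,r4:36
cycle 8: issue ADD r2<-Add2 // r0:6,r1:Mul1,r2:Add2,r3:13,r4:36
cycle 9: CDB Add1=26; issue ADD r1<-Add1 // r0:6,r1:Add1,r2:Add2,r3:13,r4:36
cycle 10: CDB Mul2=182; stall // r0:6,r1:Add1,r2:Add2,r3:13,r4:36
cycle 11: stall // r0:6,r1:Add1,r2:Add2,r3:13,r4:36
cycle 12: CDB Add2=32; issue ADD r3<-Add2 // r0:6,r1:Add1,r2:32,r3:Add2,r4:36
cycle 13: - // r0:6,r1:Add1,r2:32,r3:Add2,r4:36
cycle 14: CDB Mul1=1092 // r0:6,r1:Add1,r2:32,r3:Add2,r4:36
cycle 15: CDB Add1=38 // r0:6,r1:38,r2:32,r3:Add2,r4:36

STATUS = VALUE 38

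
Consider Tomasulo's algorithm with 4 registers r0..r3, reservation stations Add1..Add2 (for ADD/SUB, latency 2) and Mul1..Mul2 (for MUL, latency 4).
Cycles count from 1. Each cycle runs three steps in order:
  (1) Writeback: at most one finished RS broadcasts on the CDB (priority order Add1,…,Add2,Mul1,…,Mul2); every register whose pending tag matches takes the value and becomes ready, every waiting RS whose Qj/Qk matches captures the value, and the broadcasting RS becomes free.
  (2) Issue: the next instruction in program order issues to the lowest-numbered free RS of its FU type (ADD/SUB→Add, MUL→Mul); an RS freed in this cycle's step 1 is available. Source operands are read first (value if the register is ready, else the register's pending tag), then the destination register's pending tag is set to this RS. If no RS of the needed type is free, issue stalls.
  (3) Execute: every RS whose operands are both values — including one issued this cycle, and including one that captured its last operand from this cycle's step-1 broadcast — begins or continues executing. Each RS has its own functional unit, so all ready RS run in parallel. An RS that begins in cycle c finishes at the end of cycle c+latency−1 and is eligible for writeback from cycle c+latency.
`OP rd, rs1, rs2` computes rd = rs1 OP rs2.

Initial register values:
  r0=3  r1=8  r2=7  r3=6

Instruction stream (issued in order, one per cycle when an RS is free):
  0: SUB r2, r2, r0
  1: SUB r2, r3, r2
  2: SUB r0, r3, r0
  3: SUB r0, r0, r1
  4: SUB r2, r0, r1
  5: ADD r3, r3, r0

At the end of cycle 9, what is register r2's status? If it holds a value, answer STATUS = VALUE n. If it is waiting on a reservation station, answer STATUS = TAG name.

STATUS = TAG Add2

cycle 1: issue SUB r2<-Add1 // r0:3,r1:8,r2:Add1,r3:6
cycle 2: issue SUB r2<-Add2 // r0:3,r1:8,r2:Add2,r3:6
cycle 3: CDB Add1=4; issue SUB r0<-Add1 // r0:Add1,r1:8,r2:Add2,r3:6
cycle 4: stall // r0:Add1,r1:8,r2:Add2,r3:6
cycle 5: CDB Add1=3; issue SUB r0<-Add1 // r0:Add1,r1:8,r2:Add2,r3:6
cycle 6: CDB Add2=2; issue SUB r2<-Add2 // r0:Add1,r1:8,r2:Add2,r3:6
cycle 7: CDB Add1=-5; issue ADD r3<-Add1 // r0:-5,r1:8,r2:Add2,r3:Add1
cycle 8: - // r0:-5,r1:8,r2:Add2,r3:Add1
cycle 9: CDB Add1=1 // r0:-5,r1:8,r2:Add2,r3:1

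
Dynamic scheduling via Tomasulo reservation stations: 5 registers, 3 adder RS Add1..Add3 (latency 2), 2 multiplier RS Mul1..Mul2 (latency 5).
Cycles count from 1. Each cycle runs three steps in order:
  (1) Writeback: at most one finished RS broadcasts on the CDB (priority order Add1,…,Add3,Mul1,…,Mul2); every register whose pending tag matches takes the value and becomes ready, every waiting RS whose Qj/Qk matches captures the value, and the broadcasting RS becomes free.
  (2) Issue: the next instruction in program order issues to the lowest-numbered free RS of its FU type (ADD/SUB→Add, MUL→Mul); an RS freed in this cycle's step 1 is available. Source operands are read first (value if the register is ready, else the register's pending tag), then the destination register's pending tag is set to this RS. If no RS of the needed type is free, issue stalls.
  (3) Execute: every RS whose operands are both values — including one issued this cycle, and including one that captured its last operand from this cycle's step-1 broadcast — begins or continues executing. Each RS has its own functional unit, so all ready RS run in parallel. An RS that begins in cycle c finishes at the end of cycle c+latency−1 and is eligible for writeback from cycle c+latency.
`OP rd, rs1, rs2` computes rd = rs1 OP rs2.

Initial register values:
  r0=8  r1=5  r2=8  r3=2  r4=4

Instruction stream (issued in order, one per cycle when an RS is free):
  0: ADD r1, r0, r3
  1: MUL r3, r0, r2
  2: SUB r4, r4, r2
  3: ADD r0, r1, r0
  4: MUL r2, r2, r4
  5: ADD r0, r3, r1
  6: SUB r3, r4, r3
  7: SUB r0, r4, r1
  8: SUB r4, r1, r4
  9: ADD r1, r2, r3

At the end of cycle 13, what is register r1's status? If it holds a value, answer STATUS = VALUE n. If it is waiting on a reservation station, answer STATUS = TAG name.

STATUS = TAG Add2

cycle 1: issue ADD r1<-Add1 // r0:8,r1:Add1,r2:8,r3:2,r4:4
cycle 2: issue MUL r3<-Mul1 // r0:8,r1:Add1,r2:8,r3:Mul1,r4:4
cycle 3: CDB Add1=10; issue SUB r4<-Add1 // r0:8,r1:10,r2:8,r3:Mul1,r4:Add1
cycle 4: issue ADD r0<-Add2 // r0:Add2,r1:10,r2:8,r3:Mul1,r4:Add1
cycle 5: CDB Add1=-4; issue MUL r2<-Mul2 // r0:Add2,r1:10,r2:Mul2,r3:Mul1,r4:-4
cycle 6: CDB Add2=18; issue ADD r0<-Add1 // r0:Add1,r1:10,r2:Mul2,r3:Mul1,r4:-4
cycle 7: CDB Mul1=64; issue SUB r3<-Add2 // r0:Add1,r1:10,r2:Mul2,r3:Add2,r4:-4
cycle 8: issue SUB r0<-Add3 // r0:Add3,r1:10,r2:Mul2,r3:Add2,r4:-4
cycle 9: CDB Add1=74; issue SUB r4<-Add1 // r0:Add3,r1:10,r2:Mul2,r3:Add2,r4:Add1
cycle 10: CDB Add2=-68; issue ADD r1<-Add2 // r0:Add3,r1:Add2,r2:Mul2,r3:-68,r4:Add1
cycle 11: CDB Add1=14 // r0:Add3,r1:Add2,r2:Mul2,r3:-68,r4:14
cycle 12: CDB Add3=-14 // r0:-14,r1:Add2,r2:Mul2,r3:-68,r4:14
cycle 13: CDB Mul2=-32 // r0:-14,r1:Add2,r2:-32,r3:-68,r4:14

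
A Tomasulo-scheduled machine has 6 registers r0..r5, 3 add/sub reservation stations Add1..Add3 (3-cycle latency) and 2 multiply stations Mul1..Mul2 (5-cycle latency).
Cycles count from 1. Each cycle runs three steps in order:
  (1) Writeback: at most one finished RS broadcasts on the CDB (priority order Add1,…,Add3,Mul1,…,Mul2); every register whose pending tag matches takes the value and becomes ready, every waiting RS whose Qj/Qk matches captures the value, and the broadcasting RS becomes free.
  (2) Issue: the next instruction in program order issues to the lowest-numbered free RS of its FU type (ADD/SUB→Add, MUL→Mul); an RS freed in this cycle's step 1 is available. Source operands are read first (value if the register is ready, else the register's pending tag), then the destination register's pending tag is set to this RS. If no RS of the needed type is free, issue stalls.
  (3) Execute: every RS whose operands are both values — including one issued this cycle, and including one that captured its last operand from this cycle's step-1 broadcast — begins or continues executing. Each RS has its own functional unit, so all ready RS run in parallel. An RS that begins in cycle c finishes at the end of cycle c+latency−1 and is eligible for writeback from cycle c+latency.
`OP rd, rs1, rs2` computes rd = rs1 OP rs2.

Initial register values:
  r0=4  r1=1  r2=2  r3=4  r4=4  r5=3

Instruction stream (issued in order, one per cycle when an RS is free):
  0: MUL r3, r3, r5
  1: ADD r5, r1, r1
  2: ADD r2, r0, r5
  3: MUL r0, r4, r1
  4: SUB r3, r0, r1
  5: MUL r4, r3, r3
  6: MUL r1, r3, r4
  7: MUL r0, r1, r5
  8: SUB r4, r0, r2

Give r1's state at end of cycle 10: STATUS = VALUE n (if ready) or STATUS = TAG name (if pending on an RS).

c1: issue MUL r3<-Mul1 | r0:4,r1:1,r2:2,r3:Mul1,r4:4,r5:3
c2: issue ADD r5<-Add1 | r0:4,r1:1,r2:2,r3:Mul1,r4:4,r5:Add1
c3: issue ADD r2<-Add2 | r0:4,r1:1,r2:Add2,r3:Mul1,r4:4,r5:Add1
c4: issue MUL r0<-Mul2 | r0:Mul2,r1:1,r2:Add2,r3:Mul1,r4:4,r5:Add1
c5: CDB Add1=2; issue SUB r3<-Add1 | r0:Mul2,r1:1,r2:Add2,r3:Add1,r4:4,r5:2
c6: CDB Mul1=12; issue MUL r4<-Mul1 | r0:Mul2,r1:1,r2:Add2,r3:Add1,r4:Mul1,r5:2
c7: stall | r0:Mul2,r1:1,r2:Add2,r3:Add1,r4:Mul1,r5:2
c8: CDB Add2=6; stall | r0:Mul2,r1:1,r2:6,r3:Add1,r4:Mul1,r5:2
c9: CDB Mul2=4; issue MUL r1<-Mul2 | r0:4,r1:Mul2,r2:6,r3:Add1,r4:Mul1,r5:2
c10: stall | r0:4,r1:Mul2,r2:6,r3:Add1,r4:Mul1,r5:2

STATUS = TAG Mul2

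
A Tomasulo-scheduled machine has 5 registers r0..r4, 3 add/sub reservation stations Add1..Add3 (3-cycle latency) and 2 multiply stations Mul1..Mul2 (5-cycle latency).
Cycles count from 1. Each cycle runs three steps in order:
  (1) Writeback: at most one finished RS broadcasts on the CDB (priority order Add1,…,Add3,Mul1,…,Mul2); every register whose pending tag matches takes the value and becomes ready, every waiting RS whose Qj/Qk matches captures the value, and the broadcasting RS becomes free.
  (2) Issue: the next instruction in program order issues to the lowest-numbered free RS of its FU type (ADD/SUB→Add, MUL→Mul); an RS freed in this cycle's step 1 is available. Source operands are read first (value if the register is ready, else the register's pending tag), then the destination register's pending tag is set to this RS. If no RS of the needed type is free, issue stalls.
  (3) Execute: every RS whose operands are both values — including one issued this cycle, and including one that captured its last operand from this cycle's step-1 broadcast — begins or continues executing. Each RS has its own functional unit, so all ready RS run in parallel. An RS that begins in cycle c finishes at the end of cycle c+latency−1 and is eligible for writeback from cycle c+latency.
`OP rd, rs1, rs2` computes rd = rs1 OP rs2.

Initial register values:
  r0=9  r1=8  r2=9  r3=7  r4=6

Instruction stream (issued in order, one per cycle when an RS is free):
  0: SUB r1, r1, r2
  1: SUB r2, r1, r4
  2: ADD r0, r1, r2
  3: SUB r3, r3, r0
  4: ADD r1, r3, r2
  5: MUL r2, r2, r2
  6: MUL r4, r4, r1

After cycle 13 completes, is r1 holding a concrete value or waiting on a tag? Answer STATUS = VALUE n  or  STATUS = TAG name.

  c1: issue SUB r1<-Add1  regs: r0:9,r1:Add1,r2:9,r3:7,r4:6
  c2: issue SUB r2<-Add2  regs: r0:9,r1:Add1,r2:Add2,r3:7,r4:6
  c3: issue ADD r0<-Add3  regs: r0:Add3,r1:Add1,r2:Add2,r3:7,r4:6
  c4: CDB Add1=-1; issue SUB r3<-Add1  regs: r0:Add3,r1:-1,r2:Add2,r3:Add1,r4:6
  c5: stall  regs: r0:Add3,r1:-1,r2:Add2,r3:Add1,r4:6
  c6: stall  regs: r0:Add3,r1:-1,r2:Add2,r3:Add1,r4:6
  c7: CDB Add2=-7; issue ADD r1<-Add2  regs: r0:Add3,r1:Add2,r2:-7,r3:Add1,r4:6
  c8: issue MUL r2<-Mul1  regs: r0:Add3,r1:Add2,r2:Mul1,r3:Add1,r4:6
  c9: issue MUL r4<-Mul2  regs: r0:Add3,r1:Add2,r2:Mul1,r3:Add1,r4:Mul2
  c10: CDB Add3=-8  regs: r0:-8,r1:Add2,r2:Mul1,r3:Add1,r4:Mul2
  c11: -  regs: r0:-8,r1:Add2,r2:Mul1,r3:Add1,r4:Mul2
  c12: -  regs: r0:-8,r1:Add2,r2:Mul1,r3:Add1,r4:Mul2
  c13: CDB Add1=15  regs: r0:-8,r1:Add2,r2:Mul1,r3:15,r4:Mul2

STATUS = TAG Add2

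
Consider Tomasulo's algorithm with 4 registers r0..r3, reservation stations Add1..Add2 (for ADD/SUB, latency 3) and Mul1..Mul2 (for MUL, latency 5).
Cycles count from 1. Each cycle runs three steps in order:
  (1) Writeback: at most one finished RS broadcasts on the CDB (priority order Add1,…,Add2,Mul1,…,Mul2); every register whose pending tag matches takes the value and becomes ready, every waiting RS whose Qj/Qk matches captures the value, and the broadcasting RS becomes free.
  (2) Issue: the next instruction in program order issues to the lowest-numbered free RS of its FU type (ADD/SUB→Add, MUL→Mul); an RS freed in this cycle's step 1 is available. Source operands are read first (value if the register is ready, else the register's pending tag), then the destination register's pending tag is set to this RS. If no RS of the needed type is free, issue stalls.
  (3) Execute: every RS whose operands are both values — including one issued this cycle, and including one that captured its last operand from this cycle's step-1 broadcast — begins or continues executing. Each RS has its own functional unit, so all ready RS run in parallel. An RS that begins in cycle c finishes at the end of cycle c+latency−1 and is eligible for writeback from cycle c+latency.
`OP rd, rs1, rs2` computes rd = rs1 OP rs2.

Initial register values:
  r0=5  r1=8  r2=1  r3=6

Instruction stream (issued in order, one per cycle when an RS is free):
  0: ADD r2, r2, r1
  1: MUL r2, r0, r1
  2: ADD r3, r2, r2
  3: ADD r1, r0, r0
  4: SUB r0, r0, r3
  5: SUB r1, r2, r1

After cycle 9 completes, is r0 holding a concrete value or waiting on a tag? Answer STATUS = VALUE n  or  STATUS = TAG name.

c1: issue ADD r2<-Add1 | r0:5,r1:8,r2:Add1,r3:6
c2: issue MUL r2<-Mul1 | r0:5,r1:8,r2:Mul1,r3:6
c3: issue ADD r3<-Add2 | r0:5,r1:8,r2:Mul1,r3:Add2
c4: CDB Add1=9; issue ADD r1<-Add1 | r0:5,r1:Add1,r2:Mul1,r3:Add2
c5: stall | r0:5,r1:Add1,r2:Mul1,r3:Add2
c6: stall | r0:5,r1:Add1,r2:Mul1,r3:Add2
c7: CDB Add1=10; issue SUB r0<-Add1 | r0:Add1,r1:10,r2:Mul1,r3:Add2
c8: CDB Mul1=40; stall | r0:Add1,r1:10,r2:40,r3:Add2
c9: stall | r0:Add1,r1:10,r2:40,r3:Add2

STATUS = TAG Add1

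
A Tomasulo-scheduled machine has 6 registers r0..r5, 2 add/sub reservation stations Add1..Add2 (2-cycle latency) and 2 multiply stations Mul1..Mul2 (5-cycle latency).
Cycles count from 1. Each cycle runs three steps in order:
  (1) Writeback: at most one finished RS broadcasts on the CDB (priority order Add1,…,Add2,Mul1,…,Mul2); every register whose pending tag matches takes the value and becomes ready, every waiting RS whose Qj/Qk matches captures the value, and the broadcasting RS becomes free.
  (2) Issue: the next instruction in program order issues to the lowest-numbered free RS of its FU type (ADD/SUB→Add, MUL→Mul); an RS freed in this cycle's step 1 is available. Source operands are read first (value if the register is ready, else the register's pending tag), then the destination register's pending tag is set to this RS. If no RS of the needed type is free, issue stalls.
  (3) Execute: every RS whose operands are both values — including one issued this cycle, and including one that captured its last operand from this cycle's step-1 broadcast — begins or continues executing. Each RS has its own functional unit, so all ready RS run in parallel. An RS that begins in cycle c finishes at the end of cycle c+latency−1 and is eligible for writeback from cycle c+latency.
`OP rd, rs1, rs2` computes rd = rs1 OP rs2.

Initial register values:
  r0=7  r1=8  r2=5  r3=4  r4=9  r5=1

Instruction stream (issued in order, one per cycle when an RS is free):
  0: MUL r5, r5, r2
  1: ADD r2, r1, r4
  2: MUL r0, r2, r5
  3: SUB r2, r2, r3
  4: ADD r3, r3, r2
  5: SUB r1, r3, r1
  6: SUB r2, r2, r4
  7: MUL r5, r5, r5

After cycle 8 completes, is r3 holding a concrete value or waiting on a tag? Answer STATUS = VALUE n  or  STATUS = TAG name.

c1: issue MUL r5<-Mul1 | r0:7,r1:8,r2:5,r3:4,r4:9,r5:Mul1
c2: issue ADD r2<-Add1 | r0:7,r1:8,r2:Add1,r3:4,r4:9,r5:Mul1
c3: issue MUL r0<-Mul2 | r0:Mul2,r1:8,r2:Add1,r3:4,r4:9,r5:Mul1
c4: CDB Add1=17; issue SUB r2<-Add1 | r0:Mul2,r1:8,r2:Add1,r3:4,r4:9,r5:Mul1
c5: issue ADD r3<-Add2 | r0:Mul2,r1:8,r2:Add1,r3:Add2,r4:9,r5:Mul1
c6: CDB Add1=13; issue SUB r1<-Add1 | r0:Mul2,r1:Add1,r2:13,r3:Add2,r4:9,r5:Mul1
c7: CDB Mul1=5; stall | r0:Mul2,r1:Add1,r2:13,r3:Add2,r4:9,r5:5
c8: CDB Add2=17; issue SUB r2<-Add2 | r0:Mul2,r1:Add1,r2:Add2,r3:17,r4:9,r5:5

STATUS = VALUE 17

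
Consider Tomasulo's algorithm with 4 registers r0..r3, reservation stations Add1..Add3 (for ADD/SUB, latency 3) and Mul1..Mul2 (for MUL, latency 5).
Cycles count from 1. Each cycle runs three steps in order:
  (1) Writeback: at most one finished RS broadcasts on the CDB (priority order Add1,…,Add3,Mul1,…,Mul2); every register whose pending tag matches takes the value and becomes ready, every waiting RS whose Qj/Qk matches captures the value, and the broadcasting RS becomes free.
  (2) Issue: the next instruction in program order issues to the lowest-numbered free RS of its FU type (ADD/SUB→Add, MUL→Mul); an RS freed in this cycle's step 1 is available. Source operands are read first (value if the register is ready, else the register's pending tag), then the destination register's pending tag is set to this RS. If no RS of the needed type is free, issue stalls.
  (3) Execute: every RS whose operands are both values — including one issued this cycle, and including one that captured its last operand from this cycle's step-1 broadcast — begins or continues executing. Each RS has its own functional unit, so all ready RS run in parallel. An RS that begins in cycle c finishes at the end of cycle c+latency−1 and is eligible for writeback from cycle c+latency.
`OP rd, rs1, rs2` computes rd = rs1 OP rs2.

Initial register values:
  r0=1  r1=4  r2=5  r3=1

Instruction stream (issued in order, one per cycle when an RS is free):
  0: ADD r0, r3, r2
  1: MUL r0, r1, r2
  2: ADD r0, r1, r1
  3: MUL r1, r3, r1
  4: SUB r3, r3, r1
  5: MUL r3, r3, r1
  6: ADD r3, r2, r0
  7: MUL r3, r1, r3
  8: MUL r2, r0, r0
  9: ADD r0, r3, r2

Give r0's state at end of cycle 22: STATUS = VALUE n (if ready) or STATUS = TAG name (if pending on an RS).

STATUS = TAG Add1

c1: issue ADD r0<-Add1 | r0:Add1,r1:4,r2:5,r3:1
c2: issue MUL r0<-Mul1 | r0:Mul1,r1:4,r2:5,r3:1
c3: issue ADD r0<-Add2 | r0:Add2,r1:4,r2:5,r3:1
c4: CDB Add1=6; issue MUL r1<-Mul2 | r0:Add2,r1:Mul2,r2:5,r3:1
c5: issue SUB r3<-Add1 | r0:Add2,r1:Mul2,r2:5,r3:Add1
c6: CDB Add2=8; stall | r0:8,r1:Mul2,r2:5,r3:Add1
c7: CDB Mul1=20; issue MUL r3<-Mul1 | r0:8,r1:Mul2,r2:5,r3:Mul1
c8: issue ADD r3<-Add2 | r0:8,r1:Mul2,r2:5,r3:Add2
c9: CDB Mul2=4; issue MUL r3<-Mul2 | r0:8,r1:4,r2:5,r3:Mul2
c10: stall | r0:8,r1:4,r2:5,r3:Mul2
c11: CDB Add2=13; stall | r0:8,r1:4,r2:5,r3:Mul2
c12: CDB Add1=-3; stall | r0:8,r1:4,r2:5,r3:Mul2
c13: stall | r0:8,r1:4,r2:5,r3:Mul2
c14: stall | r0:8,r1:4,r2:5,r3:Mul2
c15: stall | r0:8,r1:4,r2:5,r3:Mul2
c16: CDB Mul2=52; issue MUL r2<-Mul2 | r0:8,r1:4,r2:Mul2,r3:52
c17: CDB Mul1=-12; issue ADD r0<-Add1 | r0:Add1,r1:4,r2:Mul2,r3:52
c18: - | r0:Add1,r1:4,r2:Mul2,r3:52
c19: - | r0:Add1,r1:4,r2:Mul2,r3:52
c20: - | r0:Add1,r1:4,r2:Mul2,r3:52
c21: CDB Mul2=64 | r0:Add1,r1:4,r2:64,r3:52
c22: - | r0:Add1,r1:4,r2:64,r3:52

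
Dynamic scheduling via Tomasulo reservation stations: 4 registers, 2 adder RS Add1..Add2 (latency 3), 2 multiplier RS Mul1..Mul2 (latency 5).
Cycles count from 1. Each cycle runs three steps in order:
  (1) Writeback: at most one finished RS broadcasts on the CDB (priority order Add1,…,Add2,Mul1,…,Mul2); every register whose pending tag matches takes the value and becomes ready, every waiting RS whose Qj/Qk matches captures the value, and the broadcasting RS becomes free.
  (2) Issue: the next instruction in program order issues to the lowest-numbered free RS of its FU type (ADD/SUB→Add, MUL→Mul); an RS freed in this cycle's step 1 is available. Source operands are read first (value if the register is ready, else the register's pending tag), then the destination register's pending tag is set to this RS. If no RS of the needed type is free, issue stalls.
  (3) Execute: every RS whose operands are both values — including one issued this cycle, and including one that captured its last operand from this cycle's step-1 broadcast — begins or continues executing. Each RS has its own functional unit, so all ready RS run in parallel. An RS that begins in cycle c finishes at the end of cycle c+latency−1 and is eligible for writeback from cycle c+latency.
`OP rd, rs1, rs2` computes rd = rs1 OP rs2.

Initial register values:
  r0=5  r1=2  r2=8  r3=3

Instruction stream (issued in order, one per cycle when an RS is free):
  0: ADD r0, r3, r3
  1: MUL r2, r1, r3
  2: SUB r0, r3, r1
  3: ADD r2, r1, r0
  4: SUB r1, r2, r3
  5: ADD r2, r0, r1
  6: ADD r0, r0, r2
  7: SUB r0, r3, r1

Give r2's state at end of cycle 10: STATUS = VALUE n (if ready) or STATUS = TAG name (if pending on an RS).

cycle 1: issue ADD r0<-Add1 // r0:Add1,r1:2,r2:8,r3:3
cycle 2: issue MUL r2<-Mul1 // r0:Add1,r1:2,r2:Mul1,r3:3
cycle 3: issue SUB r0<-Add2 // r0:Add2,r1:2,r2:Mul1,r3:3
cycle 4: CDB Add1=6; issue ADD r2<-Add1 // r0:Add2,r1:2,r2:Add1,r3:3
cycle 5: stall // r0:Add2,r1:2,r2:Add1,r3:3
cycle 6: CDB Add2=1; issue SUB r1<-Add2 // r0:1,r1:Add2,r2:Add1,r3:3
cycle 7: CDB Mul1=6; stall // r0:1,r1:Add2,r2:Add1,r3:3
cycle 8: stall // r0:1,r1:Add2,r2:Add1,r3:3
cycle 9: CDB Add1=3; issue ADD r2<-Add1 // r0:1,r1:Add2,r2:Add1,r3:3
cycle 10: stall // r0:1,r1:Add2,r2:Add1,r3:3

STATUS = TAG Add1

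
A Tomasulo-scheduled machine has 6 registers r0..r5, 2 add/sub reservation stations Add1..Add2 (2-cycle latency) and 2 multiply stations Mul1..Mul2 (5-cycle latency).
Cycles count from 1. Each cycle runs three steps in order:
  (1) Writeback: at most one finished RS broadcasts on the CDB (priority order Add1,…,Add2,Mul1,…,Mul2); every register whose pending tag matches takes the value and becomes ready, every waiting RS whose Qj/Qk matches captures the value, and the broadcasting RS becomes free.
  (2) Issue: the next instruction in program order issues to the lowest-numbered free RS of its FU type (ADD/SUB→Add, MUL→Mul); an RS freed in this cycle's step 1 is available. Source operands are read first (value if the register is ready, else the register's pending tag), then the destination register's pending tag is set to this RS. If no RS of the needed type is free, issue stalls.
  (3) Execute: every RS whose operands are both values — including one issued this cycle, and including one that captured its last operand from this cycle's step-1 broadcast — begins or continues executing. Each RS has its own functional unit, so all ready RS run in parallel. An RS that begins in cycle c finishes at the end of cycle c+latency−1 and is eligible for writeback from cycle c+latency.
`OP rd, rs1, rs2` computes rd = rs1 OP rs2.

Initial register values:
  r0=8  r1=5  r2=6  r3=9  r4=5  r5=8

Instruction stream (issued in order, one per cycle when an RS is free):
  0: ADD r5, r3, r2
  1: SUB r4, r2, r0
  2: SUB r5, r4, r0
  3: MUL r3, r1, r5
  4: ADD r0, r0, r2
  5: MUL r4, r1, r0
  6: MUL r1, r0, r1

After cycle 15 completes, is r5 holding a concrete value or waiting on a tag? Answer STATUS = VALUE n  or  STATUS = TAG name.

cycle 1: issue ADD r5<-Add1 // r0:8,r1:5,r2:6,r3:9,r4:5,r5:Add1
cycle 2: issue SUB r4<-Add2 // r0:8,r1:5,r2:6,r3:9,r4:Add2,r5:Add1
cycle 3: CDB Add1=15; issue SUB r5<-Add1 // r0:8,r1:5,r2:6,r3:9,r4:Add2,r5:Add1
cycle 4: CDB Add2=-2; issue MUL r3<-Mul1 // r0:8,r1:5,r2:6,r3:Mul1,r4:-2,r5:Add1
cycle 5: issue ADD r0<-Add2 // r0:Add2,r1:5,r2:6,r3:Mul1,r4:-2,r5:Add1
cycle 6: CDB Add1=-10; issue MUL r4<-Mul2 // r0:Add2,r1:5,r2:6,r3:Mul1,r4:Mul2,r5:-10
cycle 7: CDB Add2=14; stall // r0:14,r1:5,r2:6,r3:Mul1,r4:Mul2,r5:-10
cycle 8: stall // r0:14,r1:5,r2:6,r3:Mul1,r4:Mul2,r5:-10
cycle 9: stall // r0:14,r1:5,r2:6,r3:Mul1,r4:Mul2,r5:-10
cycle 10: stall // r0:14,r1:5,r2:6,r3:Mul1,r4:Mul2,r5:-10
cycle 11: CDB Mul1=-50; issue MUL r1<-Mul1 // r0:14,r1:Mul1,r2:6,r3:-50,r4:Mul2,r5:-10
cycle 12: CDB Mul2=70 // r0:14,r1:Mul1,r2:6,r3:-50,r4:70,r5:-10
cycle 13: - // r0:14,r1:Mul1,r2:6,r3:-50,r4:70,r5:-10
cycle 14: - // r0:14,r1:Mul1,r2:6,r3:-50,r4:70,r5:-10
cycle 15: - // r0:14,r1:Mul1,r2:6,r3:-50,r4:70,r5:-10

STATUS = VALUE -10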